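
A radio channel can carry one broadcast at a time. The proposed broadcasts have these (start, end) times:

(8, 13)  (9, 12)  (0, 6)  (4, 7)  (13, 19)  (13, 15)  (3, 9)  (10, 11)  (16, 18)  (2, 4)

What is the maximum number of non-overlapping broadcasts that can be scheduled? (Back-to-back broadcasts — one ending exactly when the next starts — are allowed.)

By end time: (2,4), (0,6), (4,7), (3,9), (10,11), (9,12), (8,13), (13,15), (16,18), (13,19).
Pick (2,4); next start ≥ 4 → (4,7); next start ≥ 7 → (10,11); next start ≥ 11 → (13,15); next start ≥ 15 → (16,18).
Selected 5 broadcasts.

5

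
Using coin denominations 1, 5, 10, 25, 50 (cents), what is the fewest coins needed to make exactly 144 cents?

9

144 − 2×50→44 − 1×25→19 − 1×10→9 − 1×5→4 − 4×1→0
Total coins = 2 + 1 + 1 + 1 + 4 = 9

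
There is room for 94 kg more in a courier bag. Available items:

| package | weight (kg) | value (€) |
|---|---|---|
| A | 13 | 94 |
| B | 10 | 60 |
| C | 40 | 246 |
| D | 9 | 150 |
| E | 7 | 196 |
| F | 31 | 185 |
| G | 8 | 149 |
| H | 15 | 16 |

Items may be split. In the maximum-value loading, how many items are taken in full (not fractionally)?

Order: E (196/7=28.00) > G (149/8=18.62) > D (150/9=16.67) > A (94/13=7.23) > C (246/40=6.15) > B (60/10=6.00) > F (185/31=5.97) > H (16/15=1.07)
Fill: take E (7 @ 196) → take G (8 @ 149) → take D (9 @ 150) → take A (13 @ 94) → take C (40 @ 246) → take B (10 @ 60) → take 7/31 of F → 41.77; 94/94 used.
6 item(s) taken whole; one partial (take 7/31 of F).

6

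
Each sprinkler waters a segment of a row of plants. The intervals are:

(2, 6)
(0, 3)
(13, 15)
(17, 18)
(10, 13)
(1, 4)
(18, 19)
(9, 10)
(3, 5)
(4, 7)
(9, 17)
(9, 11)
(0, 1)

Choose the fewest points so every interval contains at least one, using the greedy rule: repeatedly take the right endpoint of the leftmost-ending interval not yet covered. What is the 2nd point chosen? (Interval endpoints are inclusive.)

Sort by right endpoint; whenever an interval is uncovered, place a point at its right end.
By right end: [0,1]  [0,3]  [1,4]  [3,5]  [2,6]  [4,7]  [9,10]  [9,11]  [10,13]  [13,15]  [9,17]  [17,18]  [18,19]
[0,1] uncovered → point at 1; [3,5] uncovered → point at 5; [9,10] uncovered → point at 10; [13,15] uncovered → point at 15; [17,18] uncovered → point at 18.
Points: 1, 5, 10, 15, 18 (5 total).

5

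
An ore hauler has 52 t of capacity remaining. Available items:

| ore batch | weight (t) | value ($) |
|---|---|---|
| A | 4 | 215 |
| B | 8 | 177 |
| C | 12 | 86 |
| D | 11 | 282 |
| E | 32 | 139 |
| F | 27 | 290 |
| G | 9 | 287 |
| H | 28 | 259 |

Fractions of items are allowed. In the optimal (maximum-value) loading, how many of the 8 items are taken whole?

Order: A (215/4=53.75) > G (287/9=31.89) > D (282/11=25.64) > B (177/8=22.12) > F (290/27=10.74) > H (259/28=9.25) > C (86/12=7.17) > E (139/32=4.34)
Fill: take A (4 @ 215) → take G (9 @ 287) → take D (11 @ 282) → take B (8 @ 177) → take 20/27 of F → 214.81; 52/52 used.
4 item(s) taken whole; one partial (take 20/27 of F).

4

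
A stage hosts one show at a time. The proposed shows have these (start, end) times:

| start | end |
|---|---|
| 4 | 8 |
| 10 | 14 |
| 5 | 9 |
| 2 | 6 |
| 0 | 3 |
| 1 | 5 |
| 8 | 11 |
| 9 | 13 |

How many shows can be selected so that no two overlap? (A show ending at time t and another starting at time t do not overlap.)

3

By end time: (0,3), (1,5), (2,6), (4,8), (5,9), (8,11), (9,13), (10,14).
Pick (0,3); next start ≥ 3 → (4,8); next start ≥ 8 → (8,11).
Selected 3 shows.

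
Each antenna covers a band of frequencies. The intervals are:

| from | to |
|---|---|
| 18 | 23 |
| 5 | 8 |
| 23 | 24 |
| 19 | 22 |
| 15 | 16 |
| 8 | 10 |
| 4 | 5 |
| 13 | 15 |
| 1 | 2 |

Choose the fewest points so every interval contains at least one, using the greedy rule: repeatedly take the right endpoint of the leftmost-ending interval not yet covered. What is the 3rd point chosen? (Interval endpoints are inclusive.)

10

Process intervals by earliest right end; each time one isn't hit yet, stab at its right endpoint.
By right end: [1,2]  [4,5]  [5,8]  [8,10]  [13,15]  [15,16]  [19,22]  [18,23]  [23,24]
[1,2] uncovered → point at 2; [4,5] uncovered → point at 5; [8,10] uncovered → point at 10; [13,15] uncovered → point at 15; [19,22] uncovered → point at 22; [23,24] uncovered → point at 24.
Points: 2, 5, 10, 15, 22, 24 (6 total).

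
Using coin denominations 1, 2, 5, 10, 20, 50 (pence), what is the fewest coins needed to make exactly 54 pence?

3

Greedy: take as many of the largest coin as possible, then repeat with the remainder.
54 = 1×50 + 2×2
Total coins = 1 + 2 = 3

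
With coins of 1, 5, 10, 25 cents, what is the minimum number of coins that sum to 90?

90 − 3×25→15 − 1×10→5 − 1×5→0
Total coins = 3 + 1 + 1 = 5

5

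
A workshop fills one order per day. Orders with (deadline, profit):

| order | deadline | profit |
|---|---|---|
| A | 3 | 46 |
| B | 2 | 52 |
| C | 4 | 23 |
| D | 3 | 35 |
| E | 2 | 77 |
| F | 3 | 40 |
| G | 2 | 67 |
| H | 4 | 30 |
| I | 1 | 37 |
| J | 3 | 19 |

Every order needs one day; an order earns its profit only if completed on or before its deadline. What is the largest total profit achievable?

220

Profit order: E=77 G=67 B=52 A=46 F=40 I=37 D=35 H=30 C=23 J=19
Assign: E→slot 2, G→slot 1, B skipped, A→slot 3, F skipped, I skipped, D skipped, H→slot 4, C skipped, J skipped.
Slots: [1:G] [2:E] [3:A] [4:H]
Profit = 67 + 77 + 46 + 30 = 220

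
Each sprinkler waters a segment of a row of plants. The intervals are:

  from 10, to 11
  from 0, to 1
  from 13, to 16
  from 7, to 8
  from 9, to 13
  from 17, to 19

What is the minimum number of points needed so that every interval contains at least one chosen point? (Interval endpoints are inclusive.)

5

By right end: [0,1]  [7,8]  [10,11]  [9,13]  [13,16]  [17,19]
[0,1] uncovered → point at 1; [7,8] uncovered → point at 8; [10,11] uncovered → point at 11; [13,16] uncovered → point at 16; [17,19] uncovered → point at 19.
Points: 1, 8, 11, 16, 19 (5 total).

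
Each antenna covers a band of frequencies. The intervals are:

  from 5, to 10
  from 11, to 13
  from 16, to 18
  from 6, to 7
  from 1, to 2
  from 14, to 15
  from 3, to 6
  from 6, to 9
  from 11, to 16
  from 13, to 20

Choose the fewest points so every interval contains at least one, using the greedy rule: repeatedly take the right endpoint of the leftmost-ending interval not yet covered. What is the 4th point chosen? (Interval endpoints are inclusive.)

Sorted: [1,2] [3,6] [6,7] [6,9] [5,10] [11,13] [14,15] [11,16] [16,18] [13,20]
{[1,2]} hit by 2; {[3,6],[6,7],[6,9],[5,10]} hit by 6; {[11,13]} hit by 13; {[14,15],[11,16]} hit by 15; {[16,18],[13,20]} hit by 18.
Points: 2, 6, 13, 15, 18 (5 total).

15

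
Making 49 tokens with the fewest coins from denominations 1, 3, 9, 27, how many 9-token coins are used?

Greedy: take as many of the largest coin as possible, then repeat with the remainder.
49 = 1×27 + 2×9 + 1×3 + 1×1
Count of 9: 2

2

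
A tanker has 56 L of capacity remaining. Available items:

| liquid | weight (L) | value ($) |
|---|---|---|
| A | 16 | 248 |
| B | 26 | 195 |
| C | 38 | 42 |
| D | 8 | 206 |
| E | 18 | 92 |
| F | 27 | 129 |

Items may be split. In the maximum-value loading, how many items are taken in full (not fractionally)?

3

Order: D (206/8=25.75) > A (248/16=15.50) > B (195/26=7.50) > E (92/18=5.11) > F (129/27=4.78) > C (42/38=1.11)
Fill: take D (8 @ 206) → take A (16 @ 248) → take B (26 @ 195) → take 6/18 of E → 30.67; 56/56 used.
3 item(s) taken whole; one partial (take 6/18 of E).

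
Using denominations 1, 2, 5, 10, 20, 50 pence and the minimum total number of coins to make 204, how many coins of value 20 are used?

0

Greedy: take as many of the largest coin as possible, then repeat with the remainder.
204 − 4×50→4 − 2×2→0
Count of 20: 0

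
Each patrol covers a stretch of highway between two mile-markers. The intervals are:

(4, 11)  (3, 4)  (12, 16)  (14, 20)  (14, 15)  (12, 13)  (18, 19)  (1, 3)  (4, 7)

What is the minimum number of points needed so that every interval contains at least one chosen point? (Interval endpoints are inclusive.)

By right end: [1,3]  [3,4]  [4,7]  [4,11]  [12,13]  [14,15]  [12,16]  [18,19]  [14,20]
[1,3] uncovered → point at 3; [4,7] uncovered → point at 7; [12,13] uncovered → point at 13; [14,15] uncovered → point at 15; [18,19] uncovered → point at 19.
Points: 3, 7, 13, 15, 19 (5 total).

5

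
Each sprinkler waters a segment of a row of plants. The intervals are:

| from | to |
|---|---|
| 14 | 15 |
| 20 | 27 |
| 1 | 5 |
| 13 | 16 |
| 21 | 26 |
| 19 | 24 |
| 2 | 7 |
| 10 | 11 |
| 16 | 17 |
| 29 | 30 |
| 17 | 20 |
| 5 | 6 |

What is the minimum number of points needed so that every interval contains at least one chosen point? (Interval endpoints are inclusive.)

6

Process intervals by earliest right end; each time one isn't hit yet, stab at its right endpoint.
By right end: [1,5]  [5,6]  [2,7]  [10,11]  [14,15]  [13,16]  [16,17]  [17,20]  [19,24]  [21,26]  [20,27]  [29,30]
[1,5] uncovered → point at 5; [10,11] uncovered → point at 11; [14,15] uncovered → point at 15; [16,17] uncovered → point at 17; [19,24] uncovered → point at 24; [29,30] uncovered → point at 30.
Points: 5, 11, 15, 17, 24, 30 (6 total).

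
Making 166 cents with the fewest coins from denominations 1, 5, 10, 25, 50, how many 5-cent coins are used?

166 − 3×50→16 − 1×10→6 − 1×5→1 − 1×1→0
Count of 5: 1

1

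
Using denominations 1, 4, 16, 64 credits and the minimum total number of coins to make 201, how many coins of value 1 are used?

1

201 − 3×64→9 − 2×4→1 − 1×1→0
Count of 1: 1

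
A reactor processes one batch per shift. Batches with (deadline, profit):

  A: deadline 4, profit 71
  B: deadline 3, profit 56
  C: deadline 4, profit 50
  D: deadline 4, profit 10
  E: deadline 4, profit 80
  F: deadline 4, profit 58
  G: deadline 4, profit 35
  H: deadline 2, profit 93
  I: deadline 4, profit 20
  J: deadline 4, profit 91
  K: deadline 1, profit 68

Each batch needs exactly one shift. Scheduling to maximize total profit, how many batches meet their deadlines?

4

Sort by profit descending; place each in the latest free slot ≤ its deadline.
By profit: H(d2,93), J(d4,91), E(d4,80), A(d4,71), K(d1,68), F(d4,58), B(d3,56), C(d4,50), G(d4,35), I(d4,20), D(d4,10)
H→slot 2; J→slot 4; E→slot 3; A→slot 1; K skipped; F skipped; B skipped; C skipped; G skipped; I skipped; D skipped.
4 of 11 scheduled.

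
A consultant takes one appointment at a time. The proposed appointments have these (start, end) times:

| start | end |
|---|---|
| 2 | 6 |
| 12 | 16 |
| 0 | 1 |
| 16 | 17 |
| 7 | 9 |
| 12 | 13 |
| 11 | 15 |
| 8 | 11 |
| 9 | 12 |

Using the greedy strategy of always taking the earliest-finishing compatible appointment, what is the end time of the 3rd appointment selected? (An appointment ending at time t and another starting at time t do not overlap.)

9

Sorted by end: (0,1)  (2,6)  (7,9)  (8,11)  (9,12)  (12,13)  (11,15)  (12,16)  (16,17)
take (0,1); take (2,6); take (7,9); take (9,12); take (12,13); skip (11,15); skip (12,16); take (16,17).
Selected: (0,1) (2,6) (7,9) (9,12) (12,13) (16,17)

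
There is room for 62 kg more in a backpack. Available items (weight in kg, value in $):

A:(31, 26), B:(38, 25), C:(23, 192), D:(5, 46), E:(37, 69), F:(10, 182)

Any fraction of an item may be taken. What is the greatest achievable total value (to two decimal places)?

Greedy by value/weight ratio, highest first.
Order: F (182/10=18.20) > D (46/5=9.20) > C (192/23=8.35) > E (69/37=1.86) > A (26/31=0.84) > B (25/38=0.66)
Fill: take F (10 @ 182) → take D (5 @ 46) → take C (23 @ 192) → take 24/37 of E → 44.76; 62/62 used.
Total value = 464.76

464.76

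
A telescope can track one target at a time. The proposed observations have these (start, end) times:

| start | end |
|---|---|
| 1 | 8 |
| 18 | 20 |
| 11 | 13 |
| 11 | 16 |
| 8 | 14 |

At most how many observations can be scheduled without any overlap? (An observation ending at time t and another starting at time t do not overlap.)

3

Sorted by end: (1,8)  (11,13)  (8,14)  (11,16)  (18,20)
take (1,8); take (11,13); skip (11,16); take (18,20).
Selected 3 observations.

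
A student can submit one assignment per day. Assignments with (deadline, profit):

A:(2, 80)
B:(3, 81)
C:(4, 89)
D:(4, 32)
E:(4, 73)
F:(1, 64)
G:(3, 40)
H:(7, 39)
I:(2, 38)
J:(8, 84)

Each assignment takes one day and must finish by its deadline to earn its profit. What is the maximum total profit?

Sort by profit descending; place each in the latest free slot ≤ its deadline.
By profit: C(d4,89), J(d8,84), B(d3,81), A(d2,80), E(d4,73), F(d1,64), G(d3,40), H(d7,39), I(d2,38), D(d4,32)
C→slot 4; J→slot 8; B→slot 3; A→slot 2; E→slot 1; F skipped; G skipped; H→slot 7; I skipped; D skipped.
Profit = 73 + 80 + 81 + 89 + 39 + 84 = 446

446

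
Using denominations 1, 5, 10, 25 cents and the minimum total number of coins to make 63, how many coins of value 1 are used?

3

Use the largest denomination that fits, subtract, and repeat.
63 − 2×25→13 − 1×10→3 − 3×1→0
Count of 1: 3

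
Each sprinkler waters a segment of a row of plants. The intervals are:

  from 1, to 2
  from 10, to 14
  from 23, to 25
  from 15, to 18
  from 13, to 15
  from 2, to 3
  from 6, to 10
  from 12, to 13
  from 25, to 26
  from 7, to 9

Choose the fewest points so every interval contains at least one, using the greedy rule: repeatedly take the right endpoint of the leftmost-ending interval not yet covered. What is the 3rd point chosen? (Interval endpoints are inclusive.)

13

Process intervals by earliest right end; each time one isn't hit yet, stab at its right endpoint.
By right end: [1,2]  [2,3]  [7,9]  [6,10]  [12,13]  [10,14]  [13,15]  [15,18]  [23,25]  [25,26]
[1,2] uncovered → point at 2; [7,9] uncovered → point at 9; [12,13] uncovered → point at 13; [15,18] uncovered → point at 18; [23,25] uncovered → point at 25.
Points: 2, 9, 13, 18, 25 (5 total).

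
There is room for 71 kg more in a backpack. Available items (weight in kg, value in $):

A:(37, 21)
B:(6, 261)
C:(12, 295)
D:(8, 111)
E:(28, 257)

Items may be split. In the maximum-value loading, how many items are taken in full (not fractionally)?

4

Sort by value per unit weight and fill in that order.
Order: B (261/6=43.50) > C (295/12=24.58) > D (111/8=13.88) > E (257/28=9.18) > A (21/37=0.57)
Fill: take B (6 @ 261) → take C (12 @ 295) → take D (8 @ 111) → take E (28 @ 257) → take 17/37 of A → 9.65; 71/71 used.
4 item(s) taken whole; one partial (take 17/37 of A).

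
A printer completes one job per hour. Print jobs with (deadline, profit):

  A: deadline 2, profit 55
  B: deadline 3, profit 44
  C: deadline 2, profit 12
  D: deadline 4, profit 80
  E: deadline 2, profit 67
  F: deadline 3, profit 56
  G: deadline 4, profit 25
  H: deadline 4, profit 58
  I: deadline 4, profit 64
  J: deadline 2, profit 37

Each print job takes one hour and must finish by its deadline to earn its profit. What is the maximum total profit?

Take jobs in profit order; each goes to the latest open slot no later than its deadline.
Profit order: D=80 E=67 I=64 H=58 F=56 A=55 B=44 J=37 G=25 C=12
Assign: D→slot 4, E→slot 2, I→slot 3, H→slot 1, F skipped, A skipped, B skipped, J skipped, G skipped, C skipped.
Slots: [1:H] [2:E] [3:I] [4:D]
Profit = 58 + 67 + 64 + 80 = 269

269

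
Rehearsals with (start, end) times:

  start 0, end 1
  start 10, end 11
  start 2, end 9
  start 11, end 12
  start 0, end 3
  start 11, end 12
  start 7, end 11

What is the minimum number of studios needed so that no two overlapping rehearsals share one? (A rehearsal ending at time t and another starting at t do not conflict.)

2

starts: [0, 0, 2, 7, 10, 11, 11]
ends:   [1, 3, 9, 11, 11, 12, 12]
s0→1 s0→2  — peak 2.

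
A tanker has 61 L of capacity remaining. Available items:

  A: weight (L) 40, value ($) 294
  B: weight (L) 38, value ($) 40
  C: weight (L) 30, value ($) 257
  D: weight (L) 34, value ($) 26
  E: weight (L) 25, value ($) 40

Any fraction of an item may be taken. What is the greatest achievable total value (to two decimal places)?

Ratios (sorted): C 8.57, A 7.35, E 1.60, B 1.05, D 0.76
take C (30 @ 257); take 31/40 of A → 227.85. Capacity used 61/61.
Total value = 484.85

484.85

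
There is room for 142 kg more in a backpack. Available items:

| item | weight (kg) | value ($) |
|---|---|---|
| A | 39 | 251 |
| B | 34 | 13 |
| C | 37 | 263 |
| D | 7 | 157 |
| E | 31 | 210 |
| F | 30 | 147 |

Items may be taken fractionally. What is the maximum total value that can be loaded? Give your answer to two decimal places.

Greedy by value/weight ratio, highest first.
Ratios (sorted): D 22.43, C 7.11, E 6.77, A 6.44, F 4.90, B 0.38
take D (7 @ 157); take C (37 @ 263); take E (31 @ 210); take A (39 @ 251); take 28/30 of F → 137.20. Capacity used 142/142.
Total value = 1018.20

1018.20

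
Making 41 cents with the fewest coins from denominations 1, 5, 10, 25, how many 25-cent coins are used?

1

41 − 1×25→16 − 1×10→6 − 1×5→1 − 1×1→0
Count of 25: 1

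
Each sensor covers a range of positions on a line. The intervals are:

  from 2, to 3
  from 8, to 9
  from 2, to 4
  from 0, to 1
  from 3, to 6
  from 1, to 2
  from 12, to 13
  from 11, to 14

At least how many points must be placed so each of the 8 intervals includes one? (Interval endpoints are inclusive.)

4

By right end: [0,1]  [1,2]  [2,3]  [2,4]  [3,6]  [8,9]  [12,13]  [11,14]
[0,1] uncovered → point at 1; [2,3] uncovered → point at 3; [8,9] uncovered → point at 9; [12,13] uncovered → point at 13.
Points: 1, 3, 9, 13 (4 total).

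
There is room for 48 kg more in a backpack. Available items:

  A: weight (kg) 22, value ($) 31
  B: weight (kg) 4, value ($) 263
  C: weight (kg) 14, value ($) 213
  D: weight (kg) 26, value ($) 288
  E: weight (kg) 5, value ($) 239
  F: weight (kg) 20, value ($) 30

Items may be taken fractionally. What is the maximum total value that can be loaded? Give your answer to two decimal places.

Greedy by value/weight ratio, highest first.
Ratios (sorted): B 65.75, E 47.80, C 15.21, D 11.08, F 1.50, A 1.41
take B (4 @ 263); take E (5 @ 239); take C (14 @ 213); take 25/26 of D → 276.92. Capacity used 48/48.
Total value = 991.92

991.92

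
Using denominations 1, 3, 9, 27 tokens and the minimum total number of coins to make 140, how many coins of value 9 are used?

0

140 − 5×27→5 − 1×3→2 − 2×1→0
Count of 9: 0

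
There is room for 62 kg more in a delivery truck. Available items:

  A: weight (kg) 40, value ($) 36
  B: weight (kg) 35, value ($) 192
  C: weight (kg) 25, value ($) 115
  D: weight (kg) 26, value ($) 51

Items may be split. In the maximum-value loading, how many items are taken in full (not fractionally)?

Greedy by value/weight ratio, highest first.
Ratios (sorted): B 5.49, C 4.60, D 1.96, A 0.90
take B (35 @ 192); take C (25 @ 115); take 2/26 of D → 3.92. Capacity used 62/62.
2 item(s) taken whole; one partial (take 2/26 of D).

2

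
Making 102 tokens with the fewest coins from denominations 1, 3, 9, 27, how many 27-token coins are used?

102 = 3×27 + 2×9 + 1×3
Count of 27: 3

3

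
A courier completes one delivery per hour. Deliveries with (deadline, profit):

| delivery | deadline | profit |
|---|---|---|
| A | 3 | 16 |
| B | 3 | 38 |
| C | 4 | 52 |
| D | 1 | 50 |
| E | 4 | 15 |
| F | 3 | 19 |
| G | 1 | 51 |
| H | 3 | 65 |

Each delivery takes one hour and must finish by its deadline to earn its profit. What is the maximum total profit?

Sort by profit descending; place each in the latest free slot ≤ its deadline.
Profit order: H=65 C=52 G=51 D=50 B=38 F=19 A=16 E=15
Assign: H→slot 3, C→slot 4, G→slot 1, D skipped, B→slot 2, F skipped, A skipped, E skipped.
Slots: [1:G] [2:B] [3:H] [4:C]
Profit = 51 + 38 + 65 + 52 = 206

206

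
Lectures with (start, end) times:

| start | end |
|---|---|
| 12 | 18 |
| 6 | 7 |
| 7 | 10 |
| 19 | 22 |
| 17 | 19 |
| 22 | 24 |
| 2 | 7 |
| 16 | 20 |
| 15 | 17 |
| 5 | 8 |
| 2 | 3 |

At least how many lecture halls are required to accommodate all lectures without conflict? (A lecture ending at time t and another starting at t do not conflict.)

Count concurrent intervals with a sweep; the peak is the room count.
starts: [2, 2, 5, 6, 7, 12, 15, 16, 17, 19, 22]
ends:   [3, 7, 7, 8, 10, 17, 18, 19, 20, 22, 24]
s2→1 s2→2 e3→1 s5→2 s6→3  — peak 3.

3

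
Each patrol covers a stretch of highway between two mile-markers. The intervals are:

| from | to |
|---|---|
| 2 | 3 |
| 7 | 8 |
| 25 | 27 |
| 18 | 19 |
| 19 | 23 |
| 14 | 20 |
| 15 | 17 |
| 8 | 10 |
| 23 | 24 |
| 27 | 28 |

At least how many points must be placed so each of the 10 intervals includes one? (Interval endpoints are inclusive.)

Sort by right endpoint; whenever an interval is uncovered, place a point at its right end.
By right end: [2,3]  [7,8]  [8,10]  [15,17]  [18,19]  [14,20]  [19,23]  [23,24]  [25,27]  [27,28]
[2,3] uncovered → point at 3; [7,8] uncovered → point at 8; [15,17] uncovered → point at 17; [18,19] uncovered → point at 19; [23,24] uncovered → point at 24; [25,27] uncovered → point at 27.
Points: 3, 8, 17, 19, 24, 27 (6 total).

6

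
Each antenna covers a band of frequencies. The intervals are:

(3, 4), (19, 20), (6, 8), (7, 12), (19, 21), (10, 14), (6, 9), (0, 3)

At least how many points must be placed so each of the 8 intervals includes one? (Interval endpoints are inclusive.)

4

By right end: [0,3]  [3,4]  [6,8]  [6,9]  [7,12]  [10,14]  [19,20]  [19,21]
[0,3] uncovered → point at 3; [6,8] uncovered → point at 8; [10,14] uncovered → point at 14; [19,20] uncovered → point at 20.
Points: 3, 8, 14, 20 (4 total).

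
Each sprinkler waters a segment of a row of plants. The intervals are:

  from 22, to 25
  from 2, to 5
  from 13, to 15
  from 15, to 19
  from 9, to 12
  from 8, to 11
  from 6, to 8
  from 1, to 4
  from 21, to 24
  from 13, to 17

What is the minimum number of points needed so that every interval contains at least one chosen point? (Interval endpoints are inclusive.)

Sort by right endpoint; whenever an interval is uncovered, place a point at its right end.
Sorted: [1,4] [2,5] [6,8] [8,11] [9,12] [13,15] [13,17] [15,19] [21,24] [22,25]
{[1,4],[2,5]} hit by 4; {[6,8],[8,11]} hit by 8; {[9,12]} hit by 12; {[13,15],[13,17],[15,19]} hit by 15; {[21,24],[22,25]} hit by 24.
Points: 4, 8, 12, 15, 24 (5 total).

5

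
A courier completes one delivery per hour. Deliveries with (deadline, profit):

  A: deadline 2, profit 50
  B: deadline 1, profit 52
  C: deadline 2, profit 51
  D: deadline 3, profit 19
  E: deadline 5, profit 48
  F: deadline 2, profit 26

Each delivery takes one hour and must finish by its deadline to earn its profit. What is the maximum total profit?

170

Take jobs in profit order; each goes to the latest open slot no later than its deadline.
By profit: B(d1,52), C(d2,51), A(d2,50), E(d5,48), F(d2,26), D(d3,19)
B→slot 1; C→slot 2; A skipped; E→slot 5; F skipped; D→slot 3.
Profit = 52 + 51 + 19 + 48 = 170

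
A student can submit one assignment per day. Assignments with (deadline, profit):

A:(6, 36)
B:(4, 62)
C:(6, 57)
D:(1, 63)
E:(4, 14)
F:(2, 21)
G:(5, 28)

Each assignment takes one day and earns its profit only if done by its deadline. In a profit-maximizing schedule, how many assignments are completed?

6

Sort by profit descending; place each in the latest free slot ≤ its deadline.
By profit: D(d1,63), B(d4,62), C(d6,57), A(d6,36), G(d5,28), F(d2,21), E(d4,14)
D→slot 1; B→slot 4; C→slot 6; A→slot 5; G→slot 3; F→slot 2; E skipped.
6 of 7 scheduled.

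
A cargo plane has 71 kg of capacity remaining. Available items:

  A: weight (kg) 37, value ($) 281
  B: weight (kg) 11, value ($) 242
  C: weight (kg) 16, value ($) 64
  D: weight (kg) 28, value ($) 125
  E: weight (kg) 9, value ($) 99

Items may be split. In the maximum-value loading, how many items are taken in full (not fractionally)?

Greedy by value/weight ratio, highest first.
Ratios (sorted): B 22.00, E 11.00, A 7.59, D 4.46, C 4.00
take B (11 @ 242); take E (9 @ 99); take A (37 @ 281); take 14/28 of D → 62.50. Capacity used 71/71.
3 item(s) taken whole; one partial (take 14/28 of D).

3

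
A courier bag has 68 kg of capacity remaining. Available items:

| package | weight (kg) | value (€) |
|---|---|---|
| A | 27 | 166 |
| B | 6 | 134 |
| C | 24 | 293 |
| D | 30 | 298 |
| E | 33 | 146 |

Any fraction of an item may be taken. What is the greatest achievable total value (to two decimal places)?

774.19

Ratios (sorted): B 22.33, C 12.21, D 9.93, A 6.15, E 4.42
take B (6 @ 134); take C (24 @ 293); take D (30 @ 298); take 8/27 of A → 49.19. Capacity used 68/68.
Total value = 774.19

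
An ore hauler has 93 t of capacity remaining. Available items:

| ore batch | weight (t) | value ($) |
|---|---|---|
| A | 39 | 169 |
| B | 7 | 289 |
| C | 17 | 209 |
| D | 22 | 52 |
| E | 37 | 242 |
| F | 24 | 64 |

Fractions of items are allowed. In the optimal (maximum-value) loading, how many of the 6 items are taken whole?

Sort by value per unit weight and fill in that order.
Ratios (sorted): B 41.29, C 12.29, E 6.54, A 4.33, F 2.67, D 2.36
take B (7 @ 289); take C (17 @ 209); take E (37 @ 242); take 32/39 of A → 138.67. Capacity used 93/93.
3 item(s) taken whole; one partial (take 32/39 of A).

3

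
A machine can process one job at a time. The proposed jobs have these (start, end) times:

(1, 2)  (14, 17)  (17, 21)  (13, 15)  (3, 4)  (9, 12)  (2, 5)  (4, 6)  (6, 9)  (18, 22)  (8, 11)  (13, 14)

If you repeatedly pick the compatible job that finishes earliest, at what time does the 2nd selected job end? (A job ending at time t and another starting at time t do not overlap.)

Order by finish time; keep every interval that doesn't clash with the previous kept one.
Sorted by end: (1,2)  (3,4)  (2,5)  (4,6)  (6,9)  (8,11)  (9,12)  (13,14)  (13,15)  (14,17)  (17,21)  (18,22)
take (1,2); take (3,4); take (4,6); take (6,9); take (9,12); take (13,14); take (14,17); take (17,21).
Selected: (1,2) (3,4) (4,6) (6,9) (9,12) (13,14) (14,17) (17,21)

4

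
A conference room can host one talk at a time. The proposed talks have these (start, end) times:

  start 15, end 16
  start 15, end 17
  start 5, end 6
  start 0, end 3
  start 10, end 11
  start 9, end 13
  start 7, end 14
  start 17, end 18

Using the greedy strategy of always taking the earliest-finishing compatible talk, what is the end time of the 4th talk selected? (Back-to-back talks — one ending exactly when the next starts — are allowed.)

16

By end time: (0,3), (5,6), (10,11), (9,13), (7,14), (15,16), (15,17), (17,18).
Pick (0,3); next start ≥ 3 → (5,6); next start ≥ 6 → (10,11); next start ≥ 11 → (15,16); next start ≥ 16 → (17,18).
Selected: (0,3) (5,6) (10,11) (15,16) (17,18)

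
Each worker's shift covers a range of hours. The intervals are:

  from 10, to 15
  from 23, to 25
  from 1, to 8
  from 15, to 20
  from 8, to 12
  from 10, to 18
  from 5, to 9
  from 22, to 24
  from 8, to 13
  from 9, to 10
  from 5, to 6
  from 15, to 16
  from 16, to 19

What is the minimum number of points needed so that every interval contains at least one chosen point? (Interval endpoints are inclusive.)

4

Sort by right endpoint; whenever an interval is uncovered, place a point at its right end.
Sorted: [5,6] [1,8] [5,9] [9,10] [8,12] [8,13] [10,15] [15,16] [10,18] [16,19] [15,20] [22,24] [23,25]
{[5,6],[1,8],[5,9]} hit by 6; {[9,10],[8,12],[8,13],[10,15]} hit by 10; {[15,16],[10,18],[16,19],[15,20]} hit by 16; {[22,24],[23,25]} hit by 24.
Points: 6, 10, 16, 24 (4 total).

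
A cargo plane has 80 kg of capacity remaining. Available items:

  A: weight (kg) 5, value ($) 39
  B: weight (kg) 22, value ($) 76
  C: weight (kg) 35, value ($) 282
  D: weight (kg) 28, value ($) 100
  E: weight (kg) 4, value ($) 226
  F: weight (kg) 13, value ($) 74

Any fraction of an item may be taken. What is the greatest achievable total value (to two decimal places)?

Order: E (226/4=56.50) > C (282/35=8.06) > A (39/5=7.80) > F (74/13=5.69) > D (100/28=3.57) > B (76/22=3.45)
Fill: take E (4 @ 226) → take C (35 @ 282) → take A (5 @ 39) → take F (13 @ 74) → take 23/28 of D → 82.14; 80/80 used.
Total value = 703.14

703.14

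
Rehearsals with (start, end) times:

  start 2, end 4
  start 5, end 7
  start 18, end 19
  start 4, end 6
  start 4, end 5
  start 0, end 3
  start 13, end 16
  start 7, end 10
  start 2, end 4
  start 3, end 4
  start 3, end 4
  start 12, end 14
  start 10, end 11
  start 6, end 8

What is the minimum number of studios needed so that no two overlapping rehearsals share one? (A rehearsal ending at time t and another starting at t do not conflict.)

Events (time:±→running): 0:+→1 2:+→2 2:+→3 3:-→2 3:+→3 3:+→4 … peak 4.

4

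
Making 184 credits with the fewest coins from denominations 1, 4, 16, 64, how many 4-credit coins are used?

Use the largest denomination that fits, subtract, and repeat.
184 − 2×64→56 − 3×16→8 − 2×4→0
Count of 4: 2

2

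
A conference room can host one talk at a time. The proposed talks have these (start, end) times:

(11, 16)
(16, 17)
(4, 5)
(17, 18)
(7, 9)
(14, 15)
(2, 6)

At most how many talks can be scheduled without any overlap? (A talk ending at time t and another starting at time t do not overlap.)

5

Greedy by earliest finish: after sorting by end time, pick each interval compatible with the last pick.
By end time: (4,5), (2,6), (7,9), (14,15), (11,16), (16,17), (17,18).
Pick (4,5); next start ≥ 5 → (7,9); next start ≥ 9 → (14,15); next start ≥ 15 → (16,17); next start ≥ 17 → (17,18).
Selected 5 talks.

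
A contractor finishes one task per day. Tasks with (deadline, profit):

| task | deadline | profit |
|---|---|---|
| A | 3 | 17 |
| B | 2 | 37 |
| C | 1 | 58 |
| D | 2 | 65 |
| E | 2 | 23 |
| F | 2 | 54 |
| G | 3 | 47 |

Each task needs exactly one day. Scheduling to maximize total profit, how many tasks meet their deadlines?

Take jobs in profit order; each goes to the latest open slot no later than its deadline.
By profit: D(d2,65), C(d1,58), F(d2,54), G(d3,47), B(d2,37), E(d2,23), A(d3,17)
D→slot 2; C→slot 1; F skipped; G→slot 3; B skipped; E skipped; A skipped.
3 of 7 scheduled.

3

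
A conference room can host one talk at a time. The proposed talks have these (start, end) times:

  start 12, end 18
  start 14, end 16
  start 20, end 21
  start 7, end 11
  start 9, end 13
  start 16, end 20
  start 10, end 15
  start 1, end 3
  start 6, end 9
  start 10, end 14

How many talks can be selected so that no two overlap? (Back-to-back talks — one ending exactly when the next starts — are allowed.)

Order by finish time; keep every interval that doesn't clash with the previous kept one.
By end time: (1,3), (6,9), (7,11), (9,13), (10,14), (10,15), (14,16), (12,18), (16,20), (20,21).
Pick (1,3); next start ≥ 3 → (6,9); next start ≥ 9 → (9,13); next start ≥ 13 → (14,16); next start ≥ 16 → (16,20); next start ≥ 20 → (20,21).
Selected 6 talks.

6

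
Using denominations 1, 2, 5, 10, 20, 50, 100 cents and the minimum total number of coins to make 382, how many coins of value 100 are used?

3

382 − 3×100→82 − 1×50→32 − 1×20→12 − 1×10→2 − 1×2→0
Count of 100: 3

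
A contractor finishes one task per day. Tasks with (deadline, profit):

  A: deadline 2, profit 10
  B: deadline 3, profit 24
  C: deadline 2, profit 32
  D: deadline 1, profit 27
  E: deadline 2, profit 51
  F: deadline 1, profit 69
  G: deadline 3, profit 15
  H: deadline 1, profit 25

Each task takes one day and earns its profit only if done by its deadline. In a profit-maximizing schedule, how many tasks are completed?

3

Take jobs in profit order; each goes to the latest open slot no later than its deadline.
Profit order: F=69 E=51 C=32 D=27 H=25 B=24 G=15 A=10
Assign: F→slot 1, E→slot 2, C skipped, D skipped, H skipped, B→slot 3, G skipped, A skipped.
Slots: [1:F] [2:E] [3:B]
3 of 8 scheduled.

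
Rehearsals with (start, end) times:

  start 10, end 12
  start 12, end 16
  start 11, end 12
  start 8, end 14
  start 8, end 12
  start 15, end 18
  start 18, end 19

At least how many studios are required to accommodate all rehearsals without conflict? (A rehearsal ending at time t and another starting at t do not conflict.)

4

Count concurrent intervals with a sweep; the peak is the room count.
Events (time:±→running): 8:+→1 8:+→2 10:+→3 11:+→4 … peak 4.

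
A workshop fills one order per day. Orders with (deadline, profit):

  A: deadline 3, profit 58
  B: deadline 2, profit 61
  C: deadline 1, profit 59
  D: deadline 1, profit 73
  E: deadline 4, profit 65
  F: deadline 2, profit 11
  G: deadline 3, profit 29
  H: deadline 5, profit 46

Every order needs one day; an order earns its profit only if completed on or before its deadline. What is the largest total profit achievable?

303

Sort by profit descending; place each in the latest free slot ≤ its deadline.
By profit: D(d1,73), E(d4,65), B(d2,61), C(d1,59), A(d3,58), H(d5,46), G(d3,29), F(d2,11)
D→slot 1; E→slot 4; B→slot 2; C skipped; A→slot 3; H→slot 5; G skipped; F skipped.
Profit = 73 + 61 + 58 + 65 + 46 = 303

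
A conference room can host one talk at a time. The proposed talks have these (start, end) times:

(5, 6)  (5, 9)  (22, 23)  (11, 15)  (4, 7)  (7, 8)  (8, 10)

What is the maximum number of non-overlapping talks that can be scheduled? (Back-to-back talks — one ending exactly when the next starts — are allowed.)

Greedy by earliest finish: after sorting by end time, pick each interval compatible with the last pick.
Sorted by end: (5,6)  (4,7)  (7,8)  (5,9)  (8,10)  (11,15)  (22,23)
take (5,6); skip (4,7); take (7,8); take (8,10); take (11,15); take (22,23).
Selected 5 talks.

5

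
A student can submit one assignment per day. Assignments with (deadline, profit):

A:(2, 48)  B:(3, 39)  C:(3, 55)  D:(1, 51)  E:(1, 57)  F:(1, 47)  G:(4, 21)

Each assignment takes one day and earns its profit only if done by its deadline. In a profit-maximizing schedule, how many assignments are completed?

Sort by profit descending; place each in the latest free slot ≤ its deadline.
By profit: E(d1,57), C(d3,55), D(d1,51), A(d2,48), F(d1,47), B(d3,39), G(d4,21)
E→slot 1; C→slot 3; D skipped; A→slot 2; F skipped; B skipped; G→slot 4.
4 of 7 scheduled.

4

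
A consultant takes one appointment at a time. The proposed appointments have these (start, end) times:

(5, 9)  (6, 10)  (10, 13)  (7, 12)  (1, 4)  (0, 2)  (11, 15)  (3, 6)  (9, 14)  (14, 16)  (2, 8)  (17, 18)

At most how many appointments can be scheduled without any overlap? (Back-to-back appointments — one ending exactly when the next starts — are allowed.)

6

Sorted by end: (0,2)  (1,4)  (3,6)  (2,8)  (5,9)  (6,10)  (7,12)  (10,13)  (9,14)  (11,15)  (14,16)  (17,18)
take (0,2); skip (1,4); take (3,6); skip (2,8); take (6,10); take (10,13); take (14,16); take (17,18).
Selected 6 appointments.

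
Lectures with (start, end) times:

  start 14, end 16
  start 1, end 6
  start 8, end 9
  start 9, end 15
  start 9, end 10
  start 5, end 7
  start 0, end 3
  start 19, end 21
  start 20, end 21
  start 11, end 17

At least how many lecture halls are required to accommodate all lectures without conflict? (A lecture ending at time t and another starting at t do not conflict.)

3

The answer is the maximum number of intervals overlapping at any instant.
Events (time:±→running): 0:+→1 1:+→2 3:-→1 5:+→2 6:-→1 7:-→0 8:+→1 9:-→0 9:+→1 9:+→2 10:-→1 11:+→2 14:+→3 … peak 3.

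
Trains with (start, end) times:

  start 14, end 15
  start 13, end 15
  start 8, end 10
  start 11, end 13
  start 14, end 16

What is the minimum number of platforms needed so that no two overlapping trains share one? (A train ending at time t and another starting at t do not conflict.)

3

Events (time:±→running): 8:+→1 10:-→0 11:+→1 13:-→0 13:+→1 14:+→2 14:+→3 … peak 3.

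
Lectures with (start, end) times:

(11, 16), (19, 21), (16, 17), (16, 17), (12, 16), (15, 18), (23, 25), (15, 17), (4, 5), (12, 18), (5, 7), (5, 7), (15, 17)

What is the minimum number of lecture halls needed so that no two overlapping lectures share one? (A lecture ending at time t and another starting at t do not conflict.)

6

Count concurrent intervals with a sweep; the peak is the room count.
starts: [4, 5, 5, 11, 12, 12, 15, 15, 15, 16, 16, 19, 23]
ends:   [5, 7, 7, 16, 16, 17, 17, 17, 17, 18, 18, 21, 25]
s4→1 e5→0 s5→1 s5→2 e7→1 e7→0 s11→1 s12→2 s12→3 s15→4 s15→5 s15→6  — peak 6.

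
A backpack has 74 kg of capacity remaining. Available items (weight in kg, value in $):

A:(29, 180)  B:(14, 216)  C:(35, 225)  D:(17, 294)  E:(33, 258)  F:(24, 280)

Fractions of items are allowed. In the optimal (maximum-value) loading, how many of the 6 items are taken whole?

Greedy by value/weight ratio, highest first.
Order: D (294/17=17.29) > B (216/14=15.43) > F (280/24=11.67) > E (258/33=7.82) > C (225/35=6.43) > A (180/29=6.21)
Fill: take D (17 @ 294) → take B (14 @ 216) → take F (24 @ 280) → take 19/33 of E → 148.55; 74/74 used.
3 item(s) taken whole; one partial (take 19/33 of E).

3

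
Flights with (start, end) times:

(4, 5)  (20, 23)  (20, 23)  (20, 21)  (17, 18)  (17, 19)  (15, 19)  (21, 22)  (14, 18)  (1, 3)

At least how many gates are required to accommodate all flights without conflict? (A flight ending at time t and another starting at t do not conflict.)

The answer is the maximum number of intervals overlapping at any instant.
starts: [1, 4, 14, 15, 17, 17, 20, 20, 20, 21]
ends:   [3, 5, 18, 18, 19, 19, 21, 22, 23, 23]
s1→1 e3→0 s4→1 e5→0 s14→1 s15→2 s17→3 s17→4  — peak 4.

4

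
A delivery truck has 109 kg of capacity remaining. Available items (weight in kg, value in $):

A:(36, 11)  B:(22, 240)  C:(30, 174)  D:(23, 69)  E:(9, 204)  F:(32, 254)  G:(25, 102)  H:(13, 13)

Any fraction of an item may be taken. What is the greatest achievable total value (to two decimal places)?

937.28

Sort by value per unit weight and fill in that order.
Order: E (204/9=22.67) > B (240/22=10.91) > F (254/32=7.94) > C (174/30=5.80) > G (102/25=4.08) > D (69/23=3.00) > H (13/13=1.00) > A (11/36=0.31)
Fill: take E (9 @ 204) → take B (22 @ 240) → take F (32 @ 254) → take C (30 @ 174) → take 16/25 of G → 65.28; 109/109 used.
Total value = 937.28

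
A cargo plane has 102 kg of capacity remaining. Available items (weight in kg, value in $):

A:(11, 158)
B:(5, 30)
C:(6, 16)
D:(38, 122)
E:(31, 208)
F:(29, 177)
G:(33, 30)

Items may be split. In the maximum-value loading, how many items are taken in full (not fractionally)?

4

Sort by value per unit weight and fill in that order.
Order: A (158/11=14.36) > E (208/31=6.71) > F (177/29=6.10) > B (30/5=6.00) > D (122/38=3.21) > C (16/6=2.67) > G (30/33=0.91)
Fill: take A (11 @ 158) → take E (31 @ 208) → take F (29 @ 177) → take B (5 @ 30) → take 26/38 of D → 83.47; 102/102 used.
4 item(s) taken whole; one partial (take 26/38 of D).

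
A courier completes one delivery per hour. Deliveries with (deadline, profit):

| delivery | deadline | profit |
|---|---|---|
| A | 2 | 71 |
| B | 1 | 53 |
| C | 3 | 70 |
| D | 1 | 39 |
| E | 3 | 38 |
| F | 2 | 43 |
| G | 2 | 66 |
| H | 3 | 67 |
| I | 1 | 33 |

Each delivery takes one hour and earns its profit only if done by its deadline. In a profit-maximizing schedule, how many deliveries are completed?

3

Sort by profit descending; place each in the latest free slot ≤ its deadline.
Profit order: A=71 C=70 H=67 G=66 B=53 F=43 D=39 E=38 I=33
Assign: A→slot 2, C→slot 3, H→slot 1, G skipped, B skipped, F skipped, D skipped, E skipped, I skipped.
Slots: [1:H] [2:A] [3:C]
3 of 9 scheduled.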